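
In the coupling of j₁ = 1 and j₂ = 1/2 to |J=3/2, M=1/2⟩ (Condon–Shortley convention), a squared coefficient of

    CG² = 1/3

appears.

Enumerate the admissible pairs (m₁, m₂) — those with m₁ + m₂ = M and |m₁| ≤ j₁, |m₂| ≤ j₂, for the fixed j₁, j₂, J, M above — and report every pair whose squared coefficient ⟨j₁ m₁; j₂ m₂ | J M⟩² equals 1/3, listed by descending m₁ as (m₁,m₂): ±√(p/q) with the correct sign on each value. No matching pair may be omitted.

Admissible pairs with m₁+m₂ = M = 1/2: (0,1/2), (1,-1/2)
  (m₁,m₂)=(1,-1/2): CG² = 1/3, CG = +√(1/3)   ← matches the target
  (m₁,m₂)=(0,1/2): CG² = 2/3, CG = +√(2/3)
Pairs with CG² = 1/3: (1,-1/2): +√(1/3)

(1,-1/2): +√(1/3)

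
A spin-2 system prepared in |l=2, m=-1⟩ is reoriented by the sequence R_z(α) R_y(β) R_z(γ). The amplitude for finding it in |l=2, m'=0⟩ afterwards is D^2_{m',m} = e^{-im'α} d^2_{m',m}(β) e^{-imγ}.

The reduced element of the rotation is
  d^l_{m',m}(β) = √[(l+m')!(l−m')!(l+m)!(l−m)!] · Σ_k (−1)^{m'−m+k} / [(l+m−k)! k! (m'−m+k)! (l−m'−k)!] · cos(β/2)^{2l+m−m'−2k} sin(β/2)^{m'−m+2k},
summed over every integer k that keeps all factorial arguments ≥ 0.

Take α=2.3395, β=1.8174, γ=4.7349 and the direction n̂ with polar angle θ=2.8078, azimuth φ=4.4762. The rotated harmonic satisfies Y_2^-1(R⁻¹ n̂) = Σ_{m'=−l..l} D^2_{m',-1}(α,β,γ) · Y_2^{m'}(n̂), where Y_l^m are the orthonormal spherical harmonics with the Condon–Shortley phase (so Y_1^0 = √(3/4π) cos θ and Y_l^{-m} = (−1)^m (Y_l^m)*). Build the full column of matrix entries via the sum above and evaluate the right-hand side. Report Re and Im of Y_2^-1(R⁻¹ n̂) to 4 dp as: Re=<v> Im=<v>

Need the full column D^2_{m',-1} for m'=−2..2 at α=2.3395, β=1.8174, γ=4.7349.
cos(β/2)=0.614772, sin(β/2)=0.788705
d^2_{-2,-1}: single k=1 term ⇒ +0.366510;  D = -0.366489+0.003987i
d^2_{-1,-1}: k∈[0..1] ⇒ +0.142842 -0.705307 = -0.562465;  D = -0.395403-0.400030i
d^2_{0,-1}: k∈[0..1] ⇒ -0.448881 +0.738811 = +0.289930;  D = +0.006526-0.289856i
d^2_{1,-1}: k∈[0..1] ⇒ +0.705307 -0.386954 = +0.318354;  D = -0.233760+0.216114i
d^2_{2,-1}: single k=0 term ⇒ -0.603237;  D = -0.602295-0.033703i
Y_2^{m'}(θ=2.8078,φ=4.4762) and Σ D·Y over m':
  (-0.3665+0.0040i)·(-0.0369-0.0189i)  (-0.3954-0.4000i)·(+0.0560-0.2325i)  (+0.0065-0.2899i)·(+0.5292+0.0000i)  (-0.2338+0.2161i)·(-0.0560-0.2325i)  (-0.6023-0.0337i)·(-0.0369+0.0189i)
Y_2^-1(R⁻¹ n̂) = -0.011871-0.044947i

Re=-0.0119 Im=-0.0449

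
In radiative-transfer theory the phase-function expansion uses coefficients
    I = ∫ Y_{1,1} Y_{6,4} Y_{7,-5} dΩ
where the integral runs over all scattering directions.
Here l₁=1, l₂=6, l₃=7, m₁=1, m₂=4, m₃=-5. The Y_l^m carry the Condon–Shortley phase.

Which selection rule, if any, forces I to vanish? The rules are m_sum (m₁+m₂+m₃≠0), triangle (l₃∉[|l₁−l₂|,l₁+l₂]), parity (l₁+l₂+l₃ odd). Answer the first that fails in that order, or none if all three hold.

Σmᵢ = 0  ✓
l₃∈[|l₁−l₂|,l₁+l₂]=[5,7], have l₃=7  ✓
Σlᵢ = 14 ⇒ even  ✓

none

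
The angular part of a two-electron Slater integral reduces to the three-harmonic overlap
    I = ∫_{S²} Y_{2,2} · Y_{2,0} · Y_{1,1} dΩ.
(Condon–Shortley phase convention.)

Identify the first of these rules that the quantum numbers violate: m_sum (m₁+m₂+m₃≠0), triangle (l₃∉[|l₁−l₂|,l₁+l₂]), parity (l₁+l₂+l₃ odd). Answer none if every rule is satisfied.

m₁+m₂+m₃ = 2 + 0 + 1 = 3  ✗
triangle: |2−2|=0 ≤ l₃=1 ≤ 2+2=4
parity: l₁+l₂+l₃ = 5 is odd

m_sum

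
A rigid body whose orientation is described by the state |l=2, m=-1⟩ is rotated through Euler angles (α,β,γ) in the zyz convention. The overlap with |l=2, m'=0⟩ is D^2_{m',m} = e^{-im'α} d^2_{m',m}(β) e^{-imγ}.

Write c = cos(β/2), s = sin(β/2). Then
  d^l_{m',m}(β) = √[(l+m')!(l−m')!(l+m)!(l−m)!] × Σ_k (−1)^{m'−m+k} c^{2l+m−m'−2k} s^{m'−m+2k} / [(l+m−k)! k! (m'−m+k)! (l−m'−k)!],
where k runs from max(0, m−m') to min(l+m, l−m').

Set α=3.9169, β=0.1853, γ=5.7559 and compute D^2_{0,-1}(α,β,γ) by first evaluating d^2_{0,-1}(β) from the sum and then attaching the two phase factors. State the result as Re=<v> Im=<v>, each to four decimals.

D^2_{0,-1}(3.9169,0.1853,5.7559) = e^{-i·0·3.9169}·d^2_{0,-1}(0.1853)·e^{-i·-1·5.7559}. Compute d first:
c=cos(0.185300/2)=0.995711, s=sin(0.185300/2)=0.092518; N=√[2·2·1·6]=4.898979
The bounds max(0,m−m')=0 and min(l+m,l−m')=1 give 2 terms
  k=0: (−1)^1·4.8990/(2)·0.9957^3·0.0925^1 = -0.223717
  k=1: (−1)^2·4.8990/(2)·0.9957^1·0.0925^3 = +0.001931
d^2_{0,-1}(0.1853) = -0.223717 +0.001931 = -0.221786
Attach z-rotation phases: D = e^{-i(0)(3.9169)}·(-0.221786)·e^{-i(-1)(5.7559)} = -0.191662+0.111600i

Re=-0.1917 Im=0.1116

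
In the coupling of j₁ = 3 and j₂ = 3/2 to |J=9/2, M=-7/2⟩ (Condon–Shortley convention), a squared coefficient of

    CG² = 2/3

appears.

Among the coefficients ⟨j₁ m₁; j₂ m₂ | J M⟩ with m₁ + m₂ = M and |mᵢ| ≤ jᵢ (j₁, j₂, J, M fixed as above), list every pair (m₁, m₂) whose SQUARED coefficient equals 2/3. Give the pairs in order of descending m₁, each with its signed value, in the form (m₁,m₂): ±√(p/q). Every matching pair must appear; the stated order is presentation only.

(-2,-3/2): +√(2/3)

Admissible pairs with m₁+m₂ = M = -7/2: (-3,-1/2), (-2,-3/2)
  (m₁,m₂)=(-2,-3/2): CG² = 2/3, CG = +√(2/3)   ← matches the target
  (m₁,m₂)=(-3,-1/2): CG² = 1/3, CG = +√(1/3)
Pairs with CG² = 2/3: (-2,-3/2): +√(2/3)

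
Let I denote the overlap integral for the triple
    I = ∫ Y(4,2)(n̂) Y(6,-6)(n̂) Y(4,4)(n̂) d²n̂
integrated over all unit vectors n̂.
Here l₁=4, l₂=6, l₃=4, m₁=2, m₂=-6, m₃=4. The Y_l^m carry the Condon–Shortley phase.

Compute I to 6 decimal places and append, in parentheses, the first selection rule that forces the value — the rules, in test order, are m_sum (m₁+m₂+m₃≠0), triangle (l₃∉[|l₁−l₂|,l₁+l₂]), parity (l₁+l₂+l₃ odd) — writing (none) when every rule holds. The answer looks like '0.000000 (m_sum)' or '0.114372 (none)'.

Rules hold: Σm=0, L=14 even, 2≤4≤10.
N = 9·13·9 = 1053
Δ = 6!·2!·6!/15! = 1/1261260
Racah Σ t=2..4: t=2:+1/4608 t=3:−1/1296 t=4:+1/4608 = -7/20736
⇒ 3j(4 6 4; 0 0 0)² = 20/1287, sgn -1
Racah Σ t=0..0: t=0:+1/1036800 = 1/1036800
⇒ 3j(4 6 4; 2 -6 4)² = 4/195, sgn +1
4πI² = N·(3j₀)²·(3jₘ)² = 48/143
I = -1·√(0.335664/4π) = -0.16343598
No selection rule forces the value: the integral is nonzero (none).

-0.163436 (none)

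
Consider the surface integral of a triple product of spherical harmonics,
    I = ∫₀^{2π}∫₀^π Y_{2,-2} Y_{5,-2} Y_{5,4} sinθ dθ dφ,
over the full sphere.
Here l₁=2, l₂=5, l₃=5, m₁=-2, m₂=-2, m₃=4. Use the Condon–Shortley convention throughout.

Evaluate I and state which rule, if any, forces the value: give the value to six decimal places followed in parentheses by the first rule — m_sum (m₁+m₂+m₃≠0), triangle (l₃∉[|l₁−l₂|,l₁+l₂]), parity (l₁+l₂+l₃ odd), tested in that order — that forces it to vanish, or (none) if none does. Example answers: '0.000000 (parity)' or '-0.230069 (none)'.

m-sum 0 ✓  L=12 even ✓  3≤5≤7 ✓
Π(2lᵢ+1) = 5×11×11 = 605
triangle coeff Δ(2,5,5) = 1/38610
Σ_t [0,2]: t=0:+1/2880 t=1:−1/576 t=2:+1/2880 = -1/960
(3j)²=10/429 [(2 5 5; 0 0 0)], sign=+1
Σ_t [2,2]: t=2:+1/20160 = 1/20160
(3j)²=12/715 [(2 5 5; -2 -2 4)], sign=-1
⇒ 4πI² = 40/169
I = (-1)√(40/169/(4π)) = -0.13724032
No selection rule forces the value: the integral is nonzero (none).

-0.137240 (none)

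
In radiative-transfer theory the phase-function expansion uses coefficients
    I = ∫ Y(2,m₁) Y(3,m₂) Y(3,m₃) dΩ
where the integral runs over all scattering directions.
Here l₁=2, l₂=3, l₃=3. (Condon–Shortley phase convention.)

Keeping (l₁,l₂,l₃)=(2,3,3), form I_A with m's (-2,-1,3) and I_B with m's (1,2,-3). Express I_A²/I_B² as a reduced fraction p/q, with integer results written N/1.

2/5

Same 2,3,3: normalisation and zero-m 3j drop out of the ratio.
A: Δ: 2! 2! 4! / 9! → 1/3780; sum: t=2:+1/96 = 1/96; 3j²(2 3 3; -2 -1 3) = Δ·Π!·Σ² = 1/42  (sign +1)
B: Δ: 2! 2! 4! / 9! → 1/3780; sum: t=1:−1/48 = -1/48; 3j²(2 3 3; 1 2 -3) = Δ·Π!·Σ² = 5/84  (sign -1)
I_A²/I_B² = (1/42)/(5/84) = 2/5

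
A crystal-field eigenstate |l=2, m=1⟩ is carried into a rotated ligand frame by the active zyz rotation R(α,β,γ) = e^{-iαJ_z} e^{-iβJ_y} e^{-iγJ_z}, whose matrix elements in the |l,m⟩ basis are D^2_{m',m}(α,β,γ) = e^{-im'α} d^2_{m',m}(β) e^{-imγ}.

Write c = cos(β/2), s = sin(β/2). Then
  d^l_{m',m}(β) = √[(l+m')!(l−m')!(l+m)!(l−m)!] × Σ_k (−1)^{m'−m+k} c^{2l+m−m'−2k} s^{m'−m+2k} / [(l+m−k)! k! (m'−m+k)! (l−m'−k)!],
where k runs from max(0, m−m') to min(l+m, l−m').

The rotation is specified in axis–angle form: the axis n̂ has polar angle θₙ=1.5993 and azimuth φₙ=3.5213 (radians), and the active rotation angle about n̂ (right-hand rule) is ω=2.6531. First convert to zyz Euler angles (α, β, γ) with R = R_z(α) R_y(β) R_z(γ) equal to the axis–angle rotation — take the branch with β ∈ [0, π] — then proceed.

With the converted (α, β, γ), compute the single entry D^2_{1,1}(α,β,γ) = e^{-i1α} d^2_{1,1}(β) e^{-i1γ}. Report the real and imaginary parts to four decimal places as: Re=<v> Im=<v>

Re=-0.1595 Im=-0.0370

Axis–angle → zyz. n̂ = (sinθₙcosφₙ, sinθₙsinφₙ, cosθₙ) = (-0.928396, -0.370498, -0.028500), ω = 2.6531.
R = I cosω + sinω [n̂]ₓ + (1−cosω) n̂n̂ᵀ gives
  R = [+0.739988, +0.661083, -0.124049; +0.634333, -0.624558, +0.455575; +0.223697, -0.415809, -0.881512]
β = atan2(√(R₁₃²+R₂₃²), R₃₃) = 2.649851; α = atan2(R₂₃, R₁₃) mod 2π = 1.836643; γ = atan2(R₃₂, −R₃₁) mod 2π = 4.218821
Split into d^2_{1,1}(β=2.6499) × two z-phases.
Half-angle: c=0.243401, s=0.969926. N=√(6·1·6·1)=6.000000
Admissible k: 0..1 (factorial args all ≥0)
  k=0: (−1)^0·6.0000/(6)·0.2434^4·0.9699^0 = +0.003510
  k=1: (−1)^1·6.0000/(2)·0.2434^2·0.9699^2 = -0.167203
d^2_{1,1}(2.6499) = +0.003510 -0.167203 = -0.163693
Phases: e^{-i·(1)·1.8366}=-0.262726-0.964870i, e^{-i·(1)·4.2188}=-0.473771+0.880648i ⇒ D=-0.159467-0.036955i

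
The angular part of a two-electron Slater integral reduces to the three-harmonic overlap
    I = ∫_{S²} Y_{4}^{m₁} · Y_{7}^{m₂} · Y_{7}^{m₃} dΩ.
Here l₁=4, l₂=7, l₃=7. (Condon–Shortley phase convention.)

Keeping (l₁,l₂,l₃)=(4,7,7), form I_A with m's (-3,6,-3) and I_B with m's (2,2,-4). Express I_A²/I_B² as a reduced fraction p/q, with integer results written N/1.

1638/25

Shared (l₁,l₂,l₃)=(4,7,7): N and (l;000)² cancel in I_A²/I_B².
A: Δ = 4!·4!·10!/19! = 1/58198140; Racah Σ t=3..4: t=3:−1/522547200 t=4:+1/52254720 = 1/58060800; ⇒ 3j(4 7 7; -3 6 -3)² = 9/646, sgn +1
B: Δ = 4!·4!·10!/19! = 1/58198140; Racah Σ t=0..2: t=0:+1/34836480 t=1:−1/2903040 t=2:+1/2903040 = 1/34836480; ⇒ 3j(4 7 7; 2 2 -4)² = 25/117572, sgn -1
I_A²/I_B² = (9/646)/(25/117572) = 1638/25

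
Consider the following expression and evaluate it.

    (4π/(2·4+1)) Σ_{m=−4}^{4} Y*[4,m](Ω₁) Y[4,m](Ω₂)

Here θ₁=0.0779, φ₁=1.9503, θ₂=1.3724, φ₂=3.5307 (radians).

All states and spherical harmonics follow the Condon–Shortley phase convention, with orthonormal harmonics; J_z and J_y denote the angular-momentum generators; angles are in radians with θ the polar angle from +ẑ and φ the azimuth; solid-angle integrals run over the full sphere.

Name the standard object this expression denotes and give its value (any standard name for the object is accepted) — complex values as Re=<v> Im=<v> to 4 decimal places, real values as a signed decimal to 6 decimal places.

Legendre polynomial (addition theorem), +0.237708

This sum is the spherical-harmonic addition theorem: it equals the Legendre polynomial P_l(cos γ) of the angle γ between the two directions.
Summing Y*_{l m}(θ₁,φ₁)·Y_{l m}(θ₂,φ₂) over m ∈ [−4, 4]; prefactor 4π/(2·4+1) = 1.396263:
  m=-4: Y*=(0.000001, 0.000016)  Y=(0.005873, -0.408776)  product (0.000007, -0.000000)
  m=-3: Y*=(0.000534, -0.000246)  Y=(-0.091270, 0.213800)  product (0.000004, 0.000137)
  m=-2: Y*=(-0.008757, -0.008306)  Y=(-0.166714, 0.164336)  product (0.002825, -0.000054)
  m=-1: Y*=(-0.053814, 0.134927)  Y=(0.230745, -0.094608)  product (0.000348, 0.036225)
  m=+0: Y*=(0.820794, -0.000000)  Y=(0.199659, 0.000000)  product (0.163879, 0.000000)
  m=+1: Y*=(0.053814, 0.134927)  Y=(-0.230745, -0.094608)  product (0.000348, -0.036225)
  m=+2: Y*=(-0.008757, 0.008306)  Y=(-0.166714, -0.164336)  product (0.002825, 0.000054)
  m=+3: Y*=(-0.000534, -0.000246)  Y=(0.091270, 0.213800)  product (0.000004, -0.000137)
  m=+4: Y*=(0.000001, -0.000016)  Y=(0.005873, 0.408776)  product (0.000007, 0.000000)
Σ over m = (0.170246, -0.000000); ×(4π/9) → (0.237708, -0.000000). Real part: 0.237708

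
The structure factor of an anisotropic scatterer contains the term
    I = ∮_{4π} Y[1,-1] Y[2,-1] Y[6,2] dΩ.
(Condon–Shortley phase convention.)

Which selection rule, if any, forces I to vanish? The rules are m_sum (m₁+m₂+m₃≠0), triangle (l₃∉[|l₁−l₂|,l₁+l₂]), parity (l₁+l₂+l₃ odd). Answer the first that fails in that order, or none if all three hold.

triangle

Σmᵢ = 0  ✓
l₃∈[|l₁−l₂|,l₁+l₂]=[1,3] required, l₃=6 fails  ✗
Σlᵢ = 9 ⇒ odd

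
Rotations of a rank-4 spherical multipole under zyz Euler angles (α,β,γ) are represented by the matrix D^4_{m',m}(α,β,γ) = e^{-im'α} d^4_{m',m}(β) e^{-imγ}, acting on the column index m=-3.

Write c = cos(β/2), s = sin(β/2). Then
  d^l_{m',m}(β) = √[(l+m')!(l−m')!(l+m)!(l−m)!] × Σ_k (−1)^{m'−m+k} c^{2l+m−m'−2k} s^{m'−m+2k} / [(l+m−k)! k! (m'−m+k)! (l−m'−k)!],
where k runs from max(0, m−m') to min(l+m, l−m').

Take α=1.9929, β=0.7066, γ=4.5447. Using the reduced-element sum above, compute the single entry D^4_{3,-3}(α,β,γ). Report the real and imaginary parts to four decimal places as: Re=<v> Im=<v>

Re=0.0020 Im=0.0102

First d^4_{3,-3}(β=0.7066), then the phase factors e^{-i(3)α} and e^{-i(-3)γ}:
c=cos(0.706600/2)=0.938236, s=sin(0.706600/2)=0.345996; N=√[5040·1·1·5040]=5040.000000
Admissible k: 0..1 (factorial args all ≥0)
  k=0: (−1)^6·5040.0000/(720)·0.9382^2·0.3460^6 = +0.010572
  k=1: (−1)^7·5040.0000/(5040)·0.9382^0·0.3460^8 = -0.000205
d^4_{3,-3}(0.7066) = +0.010572 -0.000205 = +0.010366
Phases: e^{-i·(3)·1.9929}=+0.954001+0.299802i, e^{-i·(-3)·4.5447}=+0.482115+0.876108i ⇒ D=+0.002045+0.010163i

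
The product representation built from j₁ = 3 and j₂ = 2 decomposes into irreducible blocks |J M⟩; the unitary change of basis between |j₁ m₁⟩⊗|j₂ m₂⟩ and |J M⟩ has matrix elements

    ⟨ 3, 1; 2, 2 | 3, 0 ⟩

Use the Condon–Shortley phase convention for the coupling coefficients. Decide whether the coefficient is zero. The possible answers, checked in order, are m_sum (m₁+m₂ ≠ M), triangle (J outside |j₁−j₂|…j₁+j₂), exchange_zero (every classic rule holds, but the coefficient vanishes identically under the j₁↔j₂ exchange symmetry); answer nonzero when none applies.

m-sum: m₁+m₂ = 1+2 = 3, M = 0  ✗ ⇒ coefficient is 0

m_sum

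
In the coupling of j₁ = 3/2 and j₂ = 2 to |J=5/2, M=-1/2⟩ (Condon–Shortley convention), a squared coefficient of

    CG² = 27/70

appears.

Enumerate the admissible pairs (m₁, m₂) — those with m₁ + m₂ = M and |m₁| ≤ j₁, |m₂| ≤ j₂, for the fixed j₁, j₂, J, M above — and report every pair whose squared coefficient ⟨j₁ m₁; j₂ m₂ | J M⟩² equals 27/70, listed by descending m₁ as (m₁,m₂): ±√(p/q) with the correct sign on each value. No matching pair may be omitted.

(-3/2,1): −√(27/70)

Admissible pairs with m₁+m₂ = M = -1/2: (-3/2,1), (-1/2,0), (1/2,-1), (3/2,-2)
  (m₁,m₂)=(3/2,-2): CG² = 6/35, CG = +√(6/35)
  (m₁,m₂)=(1/2,-1): CG² = 5/14, CG = +√(5/14)
  (m₁,m₂)=(-1/2,0): CG² = 3/35, CG = −√(3/35)
  (m₁,m₂)=(-3/2,1): CG² = 27/70, CG = −√(27/70)   ← matches the target
Pairs with CG² = 27/70: (-3/2,1): −√(27/70)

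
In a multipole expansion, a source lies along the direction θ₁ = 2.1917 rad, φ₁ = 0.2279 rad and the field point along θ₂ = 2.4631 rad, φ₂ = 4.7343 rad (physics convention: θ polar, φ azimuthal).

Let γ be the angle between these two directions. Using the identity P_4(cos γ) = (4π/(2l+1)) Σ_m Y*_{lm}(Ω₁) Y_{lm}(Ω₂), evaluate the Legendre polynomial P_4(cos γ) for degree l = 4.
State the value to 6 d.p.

-0.015929

Addition theorem: P_4(cos γ) = (4π/9) Σ_m Y*_{lm}(Ω₁) Y_{lm}(Ω₂), m = −4…4:
  [-4]  conj(Y_{4,-4})(Ω₁) = 0.11862 + 0.15309j ; Y_{4,-4}(Ω₂) = 0.06840 - 0.00601j ; Δ = 0.00903 + 0.00976j
  [-3]  conj(Y_{4,-3})(Ω₁) = -0.30375 - 0.24750j ; Y_{4,-3}(Ω₂) = 0.01582 + 0.24039j ; Δ = 0.05469 - 0.07693j
  [-2]  conj(Y_{4,-2})(Ω₁) = 0.27207 + 0.13338j ; Y_{4,-2}(Ω₂) = -0.42688 + 0.01872j ; Δ = -0.11864 - 0.05184j
  [-1]  conj(Y_{4,-1})(Ω₁) = 0.13756 + 0.03190j ; Y_{4,-1}(Ω₂) = -0.00629 - 0.28718j ; Δ = 0.00830 - 0.03970j
  [+0]  conj(Y_{4,0})(Ω₁) = -0.33263 + 0.00000j ; Y_{4,0}(Ω₂) = -0.24601 + 0.00000j ; Δ = 0.08183 + 0.00000j
  [+1]  conj(Y_{4,1})(Ω₁) = -0.13756 + 0.03190j ; Y_{4,1}(Ω₂) = 0.00629 - 0.28718j ; Δ = 0.00830 + 0.03970j
  [+2]  conj(Y_{4,2})(Ω₁) = 0.27207 - 0.13338j ; Y_{4,2}(Ω₂) = -0.42688 - 0.01872j ; Δ = -0.11864 + 0.05184j
  [+3]  conj(Y_{4,3})(Ω₁) = 0.30375 - 0.24750j ; Y_{4,3}(Ω₂) = -0.01582 + 0.24039j ; Δ = 0.05469 + 0.07693j
  [+4]  conj(Y_{4,4})(Ω₁) = 0.11862 - 0.15309j ; Y_{4,4}(Ω₂) = 0.06840 + 0.00601j ; Δ = 0.00903 - 0.00976j
Σ over m = -0.01141 - 0.00000j; ×(4π/9) → -0.01593 - 0.00000j. Real part: -0.015929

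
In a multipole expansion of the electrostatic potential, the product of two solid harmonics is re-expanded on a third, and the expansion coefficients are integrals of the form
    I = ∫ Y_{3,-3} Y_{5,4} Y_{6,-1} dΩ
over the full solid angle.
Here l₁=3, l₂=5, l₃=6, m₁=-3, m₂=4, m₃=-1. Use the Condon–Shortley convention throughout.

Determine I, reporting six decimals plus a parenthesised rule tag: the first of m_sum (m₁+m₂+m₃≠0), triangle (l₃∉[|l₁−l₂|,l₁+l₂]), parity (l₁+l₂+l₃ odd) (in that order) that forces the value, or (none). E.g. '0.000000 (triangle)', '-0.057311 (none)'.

Rules hold: Σm=0, L=14 even, 2≤6≤8.
N = 7·11·13 = 1001
Δ = 2!·4!·8!/15! = 1/675675
Racah Σ t=0..2: t=0:+1/8640 t=1:−1/2304 t=2:+1/8640 = -7/34560
⇒ 3j(3 5 6; 0 0 0)² = 7/429, sgn -1
Racah Σ t=2..2: t=2:+1/241920 = 1/241920
⇒ 3j(3 5 6; -3 4 -1)² = 4/1001, sgn -1
4πI² = N·(3j₀)²·(3jₘ)² = 28/429
I = +1·√(0.0652681/4π) = 0.07206849
No selection rule forces the value: the integral is nonzero (none).

0.072068 (none)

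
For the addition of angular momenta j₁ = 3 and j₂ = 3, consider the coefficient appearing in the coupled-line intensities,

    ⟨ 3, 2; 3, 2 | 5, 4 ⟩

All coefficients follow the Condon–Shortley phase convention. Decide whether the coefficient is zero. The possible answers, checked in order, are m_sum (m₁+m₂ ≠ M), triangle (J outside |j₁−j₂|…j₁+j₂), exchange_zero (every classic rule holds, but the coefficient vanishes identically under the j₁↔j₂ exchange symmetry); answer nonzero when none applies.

m-sum: m₁+m₂ = 2+2 = 4, M = 4  ✓
triangle: |j₁−j₂| = 0 ≤ J = 5 ≤ j₁+j₂ = 6  ✓
exchange: j₁=j₂ and m₁=m₂, and (−1)^(j₁+j₂−J) = (−1)^1 = −1 forces ⟨j₁m₁;j₂m₂|JM⟩ = −⟨j₂m₂;j₁m₁|JM⟩ = −⟨j₁m₁;j₂m₂|JM⟩ ⇒ the coefficient vanishes identically
Racah sum check: Σ_k collapses to 0 ⇒ CG = 0

exchange_zero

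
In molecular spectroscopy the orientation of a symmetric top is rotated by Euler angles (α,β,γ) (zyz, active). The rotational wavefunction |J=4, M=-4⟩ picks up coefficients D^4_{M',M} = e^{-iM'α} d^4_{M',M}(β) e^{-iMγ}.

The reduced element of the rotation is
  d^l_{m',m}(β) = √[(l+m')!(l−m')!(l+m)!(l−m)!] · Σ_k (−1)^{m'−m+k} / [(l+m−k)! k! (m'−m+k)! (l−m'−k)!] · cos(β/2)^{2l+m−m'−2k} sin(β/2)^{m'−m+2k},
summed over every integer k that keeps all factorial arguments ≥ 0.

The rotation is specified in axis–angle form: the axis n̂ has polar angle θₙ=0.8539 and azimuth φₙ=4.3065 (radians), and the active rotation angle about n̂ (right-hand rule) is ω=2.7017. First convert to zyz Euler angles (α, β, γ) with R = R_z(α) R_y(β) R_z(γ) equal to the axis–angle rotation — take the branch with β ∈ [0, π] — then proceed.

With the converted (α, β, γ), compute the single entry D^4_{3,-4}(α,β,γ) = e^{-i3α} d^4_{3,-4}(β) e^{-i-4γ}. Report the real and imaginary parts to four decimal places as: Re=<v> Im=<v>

Axis–angle → zyz. n̂ = (sinθₙcosφₙ, sinθₙsinφₙ, cosθₙ) = (-0.297646, -0.692600, +0.657048), ω = 2.7017.
R = I cosω + sinω [n̂]ₓ + (1−cosω) n̂n̂ᵀ gives
  R = [-0.736045, +0.112875, -0.667456; +0.672472, +0.008923, -0.740068; -0.077579, -0.993569, -0.082473]
β = atan2(√(R₁₃²+R₂₃²), R₃₃) = 1.653363; α = atan2(R₂₃, R₁₃) mod 2π = 3.978534; γ = atan2(R₃₂, −R₃₁) mod 2π = 4.790312
First d^4_{3,-4}(β=1.6534), then the phase factors e^{-i(3)α} and e^{-i(-4)γ}:
With c≡cos(β/2)=0.677321 and s≡sin(β/2)=0.735688, N=[5040·1·1·40320]^{1/2}=14255.272709
k∈{0} keeps every argument non-negative
  k=0: (−1)^7·14255.2727/(5040)·0.6773^1·0.7357^7 = -0.223457
d^4_{3,-4}(1.6534) = -0.223457
D = (+0.807575+0.589765i)·(-0.223457)·(+0.951816+0.306670i) = -0.131348-0.180778i

Re=-0.1313 Im=-0.1808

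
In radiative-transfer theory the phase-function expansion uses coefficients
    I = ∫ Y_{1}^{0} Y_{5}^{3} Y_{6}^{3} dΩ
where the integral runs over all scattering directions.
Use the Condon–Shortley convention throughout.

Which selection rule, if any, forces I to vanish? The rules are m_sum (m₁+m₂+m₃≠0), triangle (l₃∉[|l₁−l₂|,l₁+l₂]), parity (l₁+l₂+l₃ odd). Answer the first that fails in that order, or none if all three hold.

azimuthal sum: 0 + 3 + 3 = 6  ✗
4 ≤ 6 ≤ 6 (triangle on l)
L = 1 + 5 + 6 = 12 (even)

m_sum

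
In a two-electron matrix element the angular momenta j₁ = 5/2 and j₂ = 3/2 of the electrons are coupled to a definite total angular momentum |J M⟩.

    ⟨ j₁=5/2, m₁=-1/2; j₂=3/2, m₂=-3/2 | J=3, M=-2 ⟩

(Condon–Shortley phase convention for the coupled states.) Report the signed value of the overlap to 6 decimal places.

j₁+j₂−J=1  J+j₁−j₂=4  J−j₁+j₂=2  j₁+j₂+J+1=8
(j₁±m₁, j₂±m₂, J±M) = (2,3,0,3,1,5)
P² = 72
sum k=0..0:
  [0] +1/12 = 1/12
S = 1/12
C² = P²·S² = 1/2 ; C = +0.707107

+0.707107  (= +√(1/2))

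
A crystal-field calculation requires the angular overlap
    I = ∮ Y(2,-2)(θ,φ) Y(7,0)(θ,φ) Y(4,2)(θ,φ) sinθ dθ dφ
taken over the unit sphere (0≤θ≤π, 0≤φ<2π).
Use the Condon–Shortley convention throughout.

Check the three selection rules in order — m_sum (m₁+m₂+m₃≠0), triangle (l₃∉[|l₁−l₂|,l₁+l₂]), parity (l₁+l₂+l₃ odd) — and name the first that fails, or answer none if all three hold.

triangle

azimuthal sum: -2 + 0 + 2 = 0  ✓
l₃ must lie in [5,9]; have l₃=4  ✗
L = 2 + 7 + 4 = 13 (odd)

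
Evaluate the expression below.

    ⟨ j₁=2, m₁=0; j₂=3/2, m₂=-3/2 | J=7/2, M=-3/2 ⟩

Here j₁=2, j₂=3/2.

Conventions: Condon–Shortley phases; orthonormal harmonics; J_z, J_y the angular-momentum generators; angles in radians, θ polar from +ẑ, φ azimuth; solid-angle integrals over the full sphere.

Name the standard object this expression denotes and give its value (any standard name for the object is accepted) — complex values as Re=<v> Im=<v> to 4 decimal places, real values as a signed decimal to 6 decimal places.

Clebsch–Gordan coefficient, +√(2/7) ≈ +0.534522

This is a Clebsch–Gordan (vector-coupling) coefficient.
j₁+j₂−J=0  J+j₁−j₂=4  J−j₁+j₂=3  j₁+j₂+J+1=8
(j₁±m₁, j₂±m₂, J±M) = (2,2,0,3,2,5)
P² = 1152/7
sum k=0..0:
  [0] +1/24 = 1/24
S = 1/24
C² = P²·S² = 2/7 ; C = +0.534522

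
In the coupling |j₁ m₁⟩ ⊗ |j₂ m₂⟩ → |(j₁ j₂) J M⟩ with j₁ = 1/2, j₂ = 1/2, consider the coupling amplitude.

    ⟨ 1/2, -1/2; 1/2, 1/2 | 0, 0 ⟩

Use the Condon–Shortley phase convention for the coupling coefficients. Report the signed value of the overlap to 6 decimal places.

√[1·1!0!0!/2! · 0!1!1!0!0!0!] = √(1/2)
  +(−1)^1/∏(1,0,0,0,0,0)! = -1  (running -1)
⟨..|..⟩ = √(1/2)·(-1) = -0.707107

−√(1/2) ≈ -0.707107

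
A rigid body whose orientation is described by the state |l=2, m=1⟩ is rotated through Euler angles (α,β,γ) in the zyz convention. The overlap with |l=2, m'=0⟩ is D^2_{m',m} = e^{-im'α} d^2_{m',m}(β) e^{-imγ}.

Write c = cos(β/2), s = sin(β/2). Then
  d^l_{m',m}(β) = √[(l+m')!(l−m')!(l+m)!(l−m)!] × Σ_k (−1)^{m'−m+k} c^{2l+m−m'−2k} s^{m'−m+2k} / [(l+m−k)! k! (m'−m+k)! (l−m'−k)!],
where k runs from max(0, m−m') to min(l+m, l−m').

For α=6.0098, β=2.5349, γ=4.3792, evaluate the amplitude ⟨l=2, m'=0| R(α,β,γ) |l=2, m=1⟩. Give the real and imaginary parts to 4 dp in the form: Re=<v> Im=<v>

Re=0.1876 Im=-0.5421

First d^2_{0,1}(β=2.5349), then the phase factors e^{-i(0)α} and e^{-i(1)γ}:
With c≡cos(β/2)=0.298715 and s≡sin(β/2)=0.954342, N=[2·2·6·1]^{1/2}=4.898979
Admissible k: 1..2 (factorial args all ≥0)
  k=1: (−1)^0·4.8990/(2)·0.2987^3·0.9543^1 = +0.062309
  k=2: (−1)^1·4.8990/(2)·0.2987^1·0.9543^3 = -0.635983
d^2_{0,1}(2.5349) = +0.062309 -0.635983 = -0.573674
Phases: e^{-i·(0)·6.0098}=+1.000000+0.000000i, e^{-i·(1)·4.3792}=-0.327058+0.945004i ⇒ D=+0.187625-0.542124i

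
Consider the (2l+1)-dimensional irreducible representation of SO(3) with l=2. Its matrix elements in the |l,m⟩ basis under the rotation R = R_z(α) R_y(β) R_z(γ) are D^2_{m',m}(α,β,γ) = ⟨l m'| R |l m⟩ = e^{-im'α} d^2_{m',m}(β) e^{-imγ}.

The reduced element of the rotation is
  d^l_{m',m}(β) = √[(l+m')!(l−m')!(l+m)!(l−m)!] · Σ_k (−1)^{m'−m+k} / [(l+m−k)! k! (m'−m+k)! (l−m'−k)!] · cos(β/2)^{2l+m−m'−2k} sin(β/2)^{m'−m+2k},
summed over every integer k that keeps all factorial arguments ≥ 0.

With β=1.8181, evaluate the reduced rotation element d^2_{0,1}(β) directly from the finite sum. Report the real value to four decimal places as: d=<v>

d^2_{0,1}(β=1.8181) via the finite sum:
c=cos(1.818100/2)=0.614496, s=sin(1.818100/2)=0.788920; N=√[2·2·6·1]=4.898979
Admissible k: 1..2 (factorial args all ≥0)
  k=1: (−1)^0·4.8990/(2)·0.6145^3·0.7889^1 = +0.448399
  k=2: (−1)^1·4.8990/(2)·0.6145^1·0.7889^3 = -0.739084
d^2_{0,1}(1.8181) = +0.448399 -0.739084 = -0.290685

d=-0.2907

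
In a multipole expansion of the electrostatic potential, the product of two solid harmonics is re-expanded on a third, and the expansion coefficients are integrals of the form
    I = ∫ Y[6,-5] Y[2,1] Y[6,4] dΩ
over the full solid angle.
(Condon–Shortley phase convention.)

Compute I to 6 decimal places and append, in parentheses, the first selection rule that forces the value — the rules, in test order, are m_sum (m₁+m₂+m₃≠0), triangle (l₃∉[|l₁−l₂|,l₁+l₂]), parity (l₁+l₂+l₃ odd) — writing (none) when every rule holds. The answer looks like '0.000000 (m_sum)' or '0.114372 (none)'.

Checks pass: Σm=0; 14 even; l₃=6∈[4,8].
(2·6+1)(2·2+1)(2·6+1) = 845
Δ: 2! 10! 2! / 15! → 1/90090
sum: t=0:+1/69120 t=1:−1/14400 t=2:+1/69120 = -7/172800
3j²(6 2 6; 0 0 0) = Δ·Π!·Σ² = 14/715  (sign -1)
sum: t=1:−1/7257600 t=2:+1/725760 = 1/806400
3j²(6 2 6; -5 1 4) = Δ·Π!·Σ² = 27/910  (sign +1)
combine: 4πI² = 845·14/715·27/910 = 27/55
take √, sign -1: I = -0.19764945
No selection rule forces the value: the integral is nonzero (none).

-0.197649 (none)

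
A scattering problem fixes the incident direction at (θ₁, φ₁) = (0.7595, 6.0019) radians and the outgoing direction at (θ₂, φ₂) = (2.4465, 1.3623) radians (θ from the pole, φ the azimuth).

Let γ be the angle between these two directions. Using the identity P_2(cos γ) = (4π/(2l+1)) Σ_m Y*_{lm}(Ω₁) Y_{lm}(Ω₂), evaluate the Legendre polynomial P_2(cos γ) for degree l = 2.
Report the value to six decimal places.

0.020391

Addition theorem: P_2(cos γ) = (4π/5) Σ_m Y*_{lm}(Ω₁) Y_{lm}(Ω₂), m = −2…2:
  term(m=-2) = -0.028710+0.004209i   from Y*(Ω₁)=+0.154914-0.097679i, Y(Ω₂)=-0.144867-0.064172i
  term(m=-1) = +0.010660+0.146196i   from Y*(Ω₁)=+0.370596-0.107082i, Y(Ω₂)=-0.078654+0.371762i
  term(m=+0) = +0.044213+0.000000i   from Y*(Ω₁)=+0.182189-0.000000i, Y(Ω₂)=+0.242677+0.000000i
  term(m=+1) = +0.010660-0.146196i   from Y*(Ω₁)=-0.370596-0.107082i, Y(Ω₂)=+0.078654+0.371762i
  term(m=+2) = -0.028710-0.004209i   from Y*(Ω₁)=+0.154914+0.097679i, Y(Ω₂)=-0.144867+0.064172i
Σ over m = +0.008113+0.000000i; ×(4π/5) → +0.020391+0.000000i. Real part: 0.020391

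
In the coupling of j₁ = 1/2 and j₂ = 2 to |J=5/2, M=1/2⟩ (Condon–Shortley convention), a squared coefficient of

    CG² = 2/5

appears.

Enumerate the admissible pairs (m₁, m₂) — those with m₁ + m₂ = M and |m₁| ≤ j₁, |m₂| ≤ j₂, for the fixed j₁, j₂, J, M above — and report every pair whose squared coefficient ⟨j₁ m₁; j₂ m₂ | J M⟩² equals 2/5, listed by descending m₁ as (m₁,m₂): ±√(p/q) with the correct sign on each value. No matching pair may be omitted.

Admissible pairs with m₁+m₂ = M = 1/2: (-1/2,1), (1/2,0)
  (m₁,m₂)=(1/2,0): CG² = 3/5, CG = +√(3/5)
  (m₁,m₂)=(-1/2,1): CG² = 2/5, CG = +√(2/5)   ← matches the target
Pairs with CG² = 2/5: (-1/2,1): +√(2/5)

(-1/2,1): +√(2/5)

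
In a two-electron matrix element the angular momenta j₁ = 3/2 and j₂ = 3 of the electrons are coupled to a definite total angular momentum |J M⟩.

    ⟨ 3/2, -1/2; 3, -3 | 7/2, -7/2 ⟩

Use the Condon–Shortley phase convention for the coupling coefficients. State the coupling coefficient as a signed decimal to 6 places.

j₁+j₂−J=1  J+j₁−j₂=2  J−j₁+j₂=5  j₁+j₂+J+1=9
(j₁±m₁, j₂±m₂, J±M) = (1,2,0,6,0,7)
P² = 38400
sum k=0..0:
  [0] +1/240 = 1/240
S = 1/240
C² = P²·S² = 2/3 ; C = +0.816497

+0.816497  (= +√(2/3))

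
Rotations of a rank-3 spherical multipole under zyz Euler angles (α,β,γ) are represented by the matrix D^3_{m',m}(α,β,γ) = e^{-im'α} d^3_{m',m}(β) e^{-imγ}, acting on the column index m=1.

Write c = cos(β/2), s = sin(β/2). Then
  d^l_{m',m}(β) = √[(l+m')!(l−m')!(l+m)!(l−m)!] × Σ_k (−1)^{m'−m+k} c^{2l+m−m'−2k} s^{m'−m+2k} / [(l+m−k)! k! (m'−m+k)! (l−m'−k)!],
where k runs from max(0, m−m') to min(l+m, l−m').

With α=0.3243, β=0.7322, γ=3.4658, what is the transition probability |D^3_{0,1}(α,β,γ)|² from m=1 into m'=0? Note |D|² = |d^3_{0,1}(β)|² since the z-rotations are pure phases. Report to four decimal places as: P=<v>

D^3_{0,1}(0.3243,0.7322,3.4658) = e^{-i·0·0.3243}·d^3_{0,1}(0.7322)·e^{-i·1·3.4658}. Compute d first:
Half-angle: c=0.933731, s=0.357977. N=√(6·6·24·2)=41.569219
The bounds max(0,m−m')=1 and min(l+m,l−m')=3 give 3 terms
  k=1: (−1)^0·41.5692/(12)·0.9337^5·0.3580^1 = +0.880143
  k=2: (−1)^1·41.5692/(4)·0.9337^3·0.3580^3 = -0.388097
  k=3: (−1)^2·41.5692/(12)·0.9337^1·0.3580^5 = +0.019015
d^3_{0,1}(0.7322) = +0.880143 -0.388097 +0.019015 = +0.511060
|D^3_{0,1}|² = |d^3_{0,1}(β)|² = (+0.511060)² = 0.261182 (the z-rotation phases have unit modulus)

P=0.2612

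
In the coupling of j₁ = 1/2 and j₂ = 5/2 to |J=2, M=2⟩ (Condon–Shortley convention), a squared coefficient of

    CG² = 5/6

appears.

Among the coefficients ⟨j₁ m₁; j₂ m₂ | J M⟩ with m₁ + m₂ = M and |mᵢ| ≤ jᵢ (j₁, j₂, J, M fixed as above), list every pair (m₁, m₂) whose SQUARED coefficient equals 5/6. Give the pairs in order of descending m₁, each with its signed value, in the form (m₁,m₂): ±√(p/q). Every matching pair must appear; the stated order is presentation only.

(-1/2,5/2): −√(5/6)

Admissible pairs with m₁+m₂ = M = 2: (-1/2,5/2), (1/2,3/2)
  (m₁,m₂)=(1/2,3/2): CG² = 1/6, CG = +√(1/6)
  (m₁,m₂)=(-1/2,5/2): CG² = 5/6, CG = −√(5/6)   ← matches the target
Pairs with CG² = 5/6: (-1/2,5/2): −√(5/6)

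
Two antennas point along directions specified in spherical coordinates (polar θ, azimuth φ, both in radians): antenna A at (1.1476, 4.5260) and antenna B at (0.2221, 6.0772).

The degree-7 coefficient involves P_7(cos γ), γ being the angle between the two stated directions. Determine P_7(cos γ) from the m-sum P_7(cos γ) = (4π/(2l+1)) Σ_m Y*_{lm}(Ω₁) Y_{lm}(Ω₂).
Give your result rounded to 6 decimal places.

Expand P_7 via completeness: Σ_{m} conj(Y_{7,m}) at Ω₁ times Y_{7,m} at Ω₂ —
  m=-7: Y*=0.25274 + 0.06888j  Y=0.00000 + 0.00001j  product -0.00000 + 0.00000j
  m=-6: Y*=-0.19301 + 0.39706j  Y=0.00007 + 0.00020j  product -0.00009 - 0.00001j
  m=-5: Y*=-0.22136 - 0.16442j  Y=0.00111 + 0.00185j  product 0.00006 - 0.00059j
  m=-4: Y*=-0.12357 + 0.11410j  Y=0.01073 + 0.01159j  product -0.00265 - 0.00021j
  m=-3: Y*=-0.18078 - 0.28888j  Y=0.06714 + 0.04773j  product 0.00165 - 0.02802j
  m=-2: Y*=-0.02564 + 0.01003j  Y=0.27005 + 0.11801j  product -0.00811 - 0.00032j
  m=-1: Y*=-0.06202 - 0.32887j  Y=0.61776 + 0.12908j  product 0.00414 - 0.21117j
  m=+0: Y*=0.01325 + 0.00000j  Y=0.45750 + 0.00000j  product 0.00606 + 0.00000j
  m=+1: Y*=0.06202 - 0.32887j  Y=-0.61776 + 0.12908j  product 0.00414 + 0.21117j
  m=+2: Y*=-0.02564 - 0.01003j  Y=0.27005 - 0.11801j  product -0.00811 + 0.00032j
  m=+3: Y*=0.18078 - 0.28888j  Y=-0.06714 + 0.04773j  product 0.00165 + 0.02802j
  m=+4: Y*=-0.12357 - 0.11410j  Y=0.01073 - 0.01159j  product -0.00265 + 0.00021j
  m=+5: Y*=0.22136 - 0.16442j  Y=-0.00111 + 0.00185j  product 0.00006 + 0.00059j
  m=+6: Y*=-0.19301 - 0.39706j  Y=0.00007 - 0.00020j  product -0.00009 + 0.00001j
  m=+7: Y*=-0.25274 + 0.06888j  Y=-0.00000 + 0.00001j  product -0.00000 - 0.00000j
Σ over m = -0.00394 - 0.00000j; ×(4π/15) → -0.00330 - 0.00000j. Real part: -0.003304

-0.003304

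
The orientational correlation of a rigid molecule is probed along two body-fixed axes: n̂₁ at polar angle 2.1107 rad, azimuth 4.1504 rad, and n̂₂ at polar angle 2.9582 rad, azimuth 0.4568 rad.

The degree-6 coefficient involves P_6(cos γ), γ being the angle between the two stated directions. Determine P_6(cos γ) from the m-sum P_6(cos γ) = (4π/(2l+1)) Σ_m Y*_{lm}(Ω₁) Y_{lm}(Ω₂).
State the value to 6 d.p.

Term-by-term m-sum for l=6 (normalisation 4π/13 = 0.966644):
  m=-6: (+0.187321-0.043928i) × (-0.000016-0.000007i) = -0.000003-0.000001i  (running Σ = -0.000003-0.000001i)
  m=-5: (+0.130057-0.377669i) × (+0.000217+0.000251i) = +0.000123-0.000049i  (running Σ = +0.000120-0.000050i)
  m=-4: (-0.230747-0.287007i) × (-0.000964-0.003678i) = -0.000833+0.001125i  (running Σ = -0.000713+0.001075i)
  m=-3: (+0.019573-0.002264i) × (-0.005903+0.029061i) = -0.000050+0.000582i  (running Σ = -0.000763+0.001658i)
  m=-2: (+0.150364-0.313822i) × (+0.095553-0.123833i) = -0.024494-0.048606i  (running Σ = -0.025257-0.046949i)
  m=-1: (-0.060323-0.095793i) × (-0.453417+0.222841i) = +0.048698+0.029992i  (running Σ = +0.023441-0.016957i)
  m=0: (+0.318661-0.000000i) × (+0.687967+0.000000i) = +0.219229+0.000000i  (running Σ = +0.242670-0.016957i)
  m=1: (+0.060323-0.095793i) × (+0.453417+0.222841i) = +0.048698-0.029992i  (running Σ = +0.291368-0.046949i)
  m=2: (+0.150364+0.313822i) × (+0.095553+0.123833i) = -0.024494+0.048606i  (running Σ = +0.266874+0.001658i)
  m=3: (-0.019573-0.002264i) × (+0.005903+0.029061i) = -0.000050-0.000582i  (running Σ = +0.266824+0.001075i)
  m=4: (-0.230747+0.287007i) × (-0.000964+0.003678i) = -0.000833-0.001125i  (running Σ = +0.265991-0.000050i)
  m=5: (-0.130057-0.377669i) × (-0.000217+0.000251i) = +0.000123+0.000049i  (running Σ = +0.266114-0.000001i)
  m=6: (+0.187321+0.043928i) × (-0.000016+0.000007i) = -0.000003+0.000001i  (running Σ = +0.266111+0.000000i)
Total Σ_m = +0.266111+0.000000i. Multiply by 0.966644: +0.257234+0.000000i. P_6(cos γ) = 0.257234

0.257234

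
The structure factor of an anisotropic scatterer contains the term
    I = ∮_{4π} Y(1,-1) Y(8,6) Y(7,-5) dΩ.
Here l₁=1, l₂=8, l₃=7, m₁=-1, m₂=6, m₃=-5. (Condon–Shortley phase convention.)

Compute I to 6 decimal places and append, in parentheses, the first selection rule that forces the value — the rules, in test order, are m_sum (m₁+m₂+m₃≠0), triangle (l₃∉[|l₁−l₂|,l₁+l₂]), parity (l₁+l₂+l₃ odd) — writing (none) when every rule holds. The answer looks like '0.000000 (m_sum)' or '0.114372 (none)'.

m-sum 0 ✓  L=16 even ✓  7≤7≤9 ✓
Π(2lᵢ+1) = 3×17×15 = 765
triangle coeff Δ(1,8,7) = 1/2040
Σ_t [1,1]: t=1:−1/25401600 = -1/25401600
(3j)²=8/255 [(1 8 7; 0 0 0)], sign=+1
Σ_t [2,2]: t=2:+1/1916006400 = 1/1916006400
(3j)²=91/2040 [(1 8 7; -1 6 -5)], sign=+1
⇒ 4πI² = 91/85
I = (+1)√(91/85/(4π)) = 0.29188132
No selection rule forces the value: the integral is nonzero (none).

0.291881 (none)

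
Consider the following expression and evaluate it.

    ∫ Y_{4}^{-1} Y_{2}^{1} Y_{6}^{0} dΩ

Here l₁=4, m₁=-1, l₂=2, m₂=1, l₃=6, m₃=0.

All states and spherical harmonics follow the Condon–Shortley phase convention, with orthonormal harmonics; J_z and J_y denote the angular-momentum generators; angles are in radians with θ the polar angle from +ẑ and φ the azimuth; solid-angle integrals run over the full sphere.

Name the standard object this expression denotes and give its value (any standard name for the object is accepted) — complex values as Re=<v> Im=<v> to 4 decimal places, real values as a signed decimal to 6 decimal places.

Gaunt coefficient, +0.174223

This is a Gaunt coefficient — the integral of a triple product of spherical harmonics over the sphere.
m-sum 0 ✓  L=12 even ✓  2≤6≤6 ✓
Π(2lᵢ+1) = 9×5×13 = 585
triangle coeff Δ(4,2,6) = 1/6435
Σ_t [0,0]: t=0:+1/2304 = 1/2304
(3j)²=5/143 [(4 2 6; 0 0 0)], sign=+1
Σ_t [0,0]: t=0:+1/4320 = 1/4320
(3j)²=8/429 [(4 2 6; -1 1 0)], sign=+1
⇒ 4πI² = 600/1573
I = (+1)√(600/1573/(4π)) = 0.17422334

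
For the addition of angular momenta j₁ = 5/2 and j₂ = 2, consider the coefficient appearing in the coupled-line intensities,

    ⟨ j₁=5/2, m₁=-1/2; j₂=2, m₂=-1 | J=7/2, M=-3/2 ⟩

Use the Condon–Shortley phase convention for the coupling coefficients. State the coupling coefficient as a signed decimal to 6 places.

√[8·1!4!3!/9! · 2!3!1!3!2!5!] = √(384/7)
  +(−1)^0/∏(0,1,3,1,1,2)! = 1/12  (running 1/12)
  +(−1)^1/∏(1,0,2,0,2,3)! = -1/24  (running 1/24)
⟨..|..⟩ = √(384/7)·(1/24) = +0.308607

+√(2/21) ≈ +0.308607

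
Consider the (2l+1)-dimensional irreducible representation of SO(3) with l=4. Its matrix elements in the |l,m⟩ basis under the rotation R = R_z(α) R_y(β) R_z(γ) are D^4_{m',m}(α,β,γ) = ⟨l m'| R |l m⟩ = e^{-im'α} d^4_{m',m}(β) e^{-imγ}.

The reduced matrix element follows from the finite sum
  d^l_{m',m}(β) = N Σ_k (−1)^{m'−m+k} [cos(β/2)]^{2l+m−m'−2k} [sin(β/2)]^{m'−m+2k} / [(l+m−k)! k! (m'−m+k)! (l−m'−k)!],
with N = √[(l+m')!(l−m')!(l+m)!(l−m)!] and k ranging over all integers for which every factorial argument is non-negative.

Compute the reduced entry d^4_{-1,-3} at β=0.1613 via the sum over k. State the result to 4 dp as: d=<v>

d^4_{-1,-3}(β=0.1613) via the finite sum:
c=cos(0.161300/2)=0.996750, s=sin(0.161300/2)=0.080563; N=√[6·120·1·5040]=1904.940944
Admissible k: 0..1 (factorial args all ≥0)
  k=0: (−1)^2·1904.9409/(240)·0.9967^6·0.0806^2 = +0.050519
  k=1: (−1)^3·1904.9409/(144)·0.9967^4·0.0806^4 = -0.000550
d^4_{-1,-3}(0.1613) = +0.050519 -0.000550 = +0.049969

d=0.0500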